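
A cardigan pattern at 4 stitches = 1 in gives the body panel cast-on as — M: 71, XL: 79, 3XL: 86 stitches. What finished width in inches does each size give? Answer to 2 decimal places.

4/1 = 4 sts per in.
M: 71 / 4 = 17.750 → 17.75 in.
XL: 79 / 4 = 19.750 → 19.75 in.
3XL: 86 / 4 = 21.500 → 21.50 in.

M 17.75 inches; XL 19.75 inches; 3XL 21.50 inches.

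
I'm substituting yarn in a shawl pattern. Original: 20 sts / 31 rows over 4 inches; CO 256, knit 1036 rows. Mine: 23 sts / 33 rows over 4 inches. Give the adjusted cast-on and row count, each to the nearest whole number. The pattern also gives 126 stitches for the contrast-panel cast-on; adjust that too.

Cast on 294 stitches; work 1103 rows; contrast-panel cast-on 145 stitches.

Stitches: 256 × 23/20 = 294.40 → 294.
Rows: 1036 × 33/31 = 1102.84 → 1103.
contrast-panel cast-on: 126 × 23/20 = 144.90 → 145.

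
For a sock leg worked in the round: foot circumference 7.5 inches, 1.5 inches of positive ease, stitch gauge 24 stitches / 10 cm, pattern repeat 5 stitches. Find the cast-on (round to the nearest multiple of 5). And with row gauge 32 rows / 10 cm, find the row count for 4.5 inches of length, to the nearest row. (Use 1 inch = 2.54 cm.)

Cast on 55 stitches; work 37 rows.

Finished = 7.5 + 1.5 = 9 inches.
9 inches × 2.54 = 22.86 cm.
24/10 = 2.4 sts per cm; 22.86 × 2.4 = 54.86 sts.
Nearest multiple of 5 → 55.
4.5 inches = 11.43 cm; × 3.2 = 36.58 → 37 rows.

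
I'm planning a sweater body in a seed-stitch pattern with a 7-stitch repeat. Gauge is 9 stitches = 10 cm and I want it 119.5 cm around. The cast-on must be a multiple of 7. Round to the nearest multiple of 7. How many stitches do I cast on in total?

9 / 10 = 0.9 sts per cm.
119.5 × 0.9 = 107.55 sts.
Nearest multiple of 7: 105.

Cast on 105 stitches.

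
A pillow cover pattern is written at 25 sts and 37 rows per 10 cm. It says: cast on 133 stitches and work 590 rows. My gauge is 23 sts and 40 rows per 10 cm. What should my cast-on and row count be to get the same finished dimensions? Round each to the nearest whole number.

Cast on 122 stitches; work 638 rows.

Stitches: 133 × 23/25 = 122.36 → 122.
Rows: 590 × 40/37 = 637.84 → 638.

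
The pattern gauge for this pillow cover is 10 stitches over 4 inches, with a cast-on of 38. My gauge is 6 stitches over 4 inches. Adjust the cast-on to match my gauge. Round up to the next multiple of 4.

Scale factor = 6 / 10 = 0.600.
38 × 6 / 10 = 22.80 sts.
→ 24 sts.

24 stitches.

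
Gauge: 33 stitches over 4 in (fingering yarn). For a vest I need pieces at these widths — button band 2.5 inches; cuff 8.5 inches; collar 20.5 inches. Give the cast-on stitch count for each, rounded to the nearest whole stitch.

button band 21; cuff 70; collar 169.

Rate = 33/4 = 8.25 sts per in.
button band: 2.5 × 8.25 = 20.62 → 21.
cuff: 8.5 × 8.25 = 70.12 → 70.
collar: 20.5 × 8.25 = 169.12 → 169.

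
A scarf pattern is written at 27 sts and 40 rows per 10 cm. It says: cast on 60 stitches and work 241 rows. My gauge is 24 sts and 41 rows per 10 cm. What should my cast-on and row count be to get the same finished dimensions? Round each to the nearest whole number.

Stitches: 60 × 24/27 = 53.33 → 53.
Rows: 241 × 41/40 = 247.03 → 247.

Cast on 53 stitches; work 247 rows.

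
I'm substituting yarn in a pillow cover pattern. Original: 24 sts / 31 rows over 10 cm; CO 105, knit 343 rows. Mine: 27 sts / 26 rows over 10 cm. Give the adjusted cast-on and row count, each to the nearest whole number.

Stitches: 105 × 27/24 = 118.12 → 118.
Rows: 343 × 26/31 = 287.68 → 288.

Cast on 118 stitches; work 288 rows.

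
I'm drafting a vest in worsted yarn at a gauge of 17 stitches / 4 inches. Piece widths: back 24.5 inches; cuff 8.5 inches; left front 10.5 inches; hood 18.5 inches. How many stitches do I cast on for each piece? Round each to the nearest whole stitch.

Rate = 17/4 = 4.25 sts per in.
back: 24.5 × 4.25 = 104.12 → 104.
cuff: 8.5 × 4.25 = 36.12 → 36.
left front: 10.5 × 4.25 = 44.62 → 45.
hood: 18.5 × 4.25 = 78.62 → 79.

back 104; cuff 36; left front 45; hood 79.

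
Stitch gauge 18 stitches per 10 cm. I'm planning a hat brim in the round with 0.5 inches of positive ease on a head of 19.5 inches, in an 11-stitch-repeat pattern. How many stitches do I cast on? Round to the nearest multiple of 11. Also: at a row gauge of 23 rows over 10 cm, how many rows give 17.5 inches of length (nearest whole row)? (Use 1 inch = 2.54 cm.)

Cast on 88 stitches; work 102 rows.

Finished = 19.5 + 0.5 = 20 inches.
20 inches × 2.54 = 50.80 cm.
18/10 = 1.8 sts per cm; 50.80 × 1.8 = 91.44 sts.
Nearest multiple of 11 → 88.
17.5 inches = 44.45 cm; × 2.3 = 102.23 → 102 rows.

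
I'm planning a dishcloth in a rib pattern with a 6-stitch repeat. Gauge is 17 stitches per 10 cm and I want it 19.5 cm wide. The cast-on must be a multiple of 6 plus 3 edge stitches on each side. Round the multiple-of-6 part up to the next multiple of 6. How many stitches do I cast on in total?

17 / 10 = 1.7 sts per cm.
19.5 × 1.7 = 33.15 sts.
Less 6 edge sts → 27.15 for the repeat.
Next multiple of 6: 30.
Add back 6 edge sts → 36.

36 stitches.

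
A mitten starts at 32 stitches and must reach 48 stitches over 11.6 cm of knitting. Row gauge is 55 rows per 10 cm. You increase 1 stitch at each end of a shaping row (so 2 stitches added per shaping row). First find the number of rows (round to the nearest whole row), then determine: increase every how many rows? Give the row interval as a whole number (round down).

Rows = 11.6 × 5.5 = 63.8 → 64 rows.
Stitches to add: 16 → 8 shaping rows (at 2 st each).
64 / 8 = 8.00 → every 8 rows.

Increase every 8th row.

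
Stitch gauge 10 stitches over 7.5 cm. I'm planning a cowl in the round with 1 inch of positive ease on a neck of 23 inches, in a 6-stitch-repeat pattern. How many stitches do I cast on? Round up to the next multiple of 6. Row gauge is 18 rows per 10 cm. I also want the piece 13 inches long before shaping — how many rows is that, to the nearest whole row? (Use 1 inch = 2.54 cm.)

Cast on 84 stitches; work 59 rows.

Finished = 23 + 1 = 24 inches.
24 inches × 2.54 = 60.96 cm.
10/7.5 = 1.333 sts per cm; 60.96 × 1.333 = 81.28 sts.
Next multiple of 6 → 84.
13 inches = 33.02 cm; × 1.8 = 59.44 → 59 rows.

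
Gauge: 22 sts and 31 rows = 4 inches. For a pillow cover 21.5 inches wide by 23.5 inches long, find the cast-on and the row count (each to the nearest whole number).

Cast on 118 stitches and work 182 rows.

Stitch gauge = 22/4 = 5.5 sts/in; 21.5 × 5.5 = 118.25 → 118 sts.
Row gauge = 31/4 = 7.75 rows/in; 23.5 × 7.75 = 182.12 → 182 rows.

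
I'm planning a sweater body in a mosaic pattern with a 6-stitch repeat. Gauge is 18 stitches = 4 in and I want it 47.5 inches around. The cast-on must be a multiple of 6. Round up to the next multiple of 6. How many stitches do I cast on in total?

18 / 4 = 4.5 sts per inch.
47.5 × 4.5 = 213.75 sts.
Next multiple of 6: 216.

Cast on 216 stitches.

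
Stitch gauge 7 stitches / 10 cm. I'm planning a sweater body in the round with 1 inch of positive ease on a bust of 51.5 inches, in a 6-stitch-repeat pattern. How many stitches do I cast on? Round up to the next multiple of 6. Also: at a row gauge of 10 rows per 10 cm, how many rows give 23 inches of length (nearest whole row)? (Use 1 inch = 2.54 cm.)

Cast on 96 stitches; work 58 rows.

Finished = 51.5 + 1 = 52.5 inches.
52.5 inches × 2.54 = 133.35 cm.
7/10 = 0.7 sts per cm; 133.35 × 0.7 = 93.34 sts.
Next multiple of 6 → 96.
23 inches = 58.42 cm; × 1 = 58.42 → 58 rows.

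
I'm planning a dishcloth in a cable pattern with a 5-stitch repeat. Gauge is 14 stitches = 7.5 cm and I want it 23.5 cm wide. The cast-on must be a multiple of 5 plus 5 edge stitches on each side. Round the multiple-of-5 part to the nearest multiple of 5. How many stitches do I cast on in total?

CO 45 sts.

14 / 7.5 = 1.867 sts per cm.
23.5 × 1.867 = 43.87 sts.
Less 10 edge sts → 33.87 for the repeat.
Nearest multiple of 5: 35.
Add back 10 edge sts → 45.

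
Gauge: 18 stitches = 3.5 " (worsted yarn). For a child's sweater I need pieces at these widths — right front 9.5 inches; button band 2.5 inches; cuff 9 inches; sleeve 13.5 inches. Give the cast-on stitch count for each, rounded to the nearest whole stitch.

right front 49; button band 13; cuff 46; sleeve 69.

Rate = 18/3.5 = 5.143 sts per in.
right front: 9.5 × 5.143 = 48.86 → 49.
button band: 2.5 × 5.143 = 12.86 → 13.
cuff: 9 × 5.143 = 46.29 → 46.
sleeve: 13.5 × 5.143 = 69.43 → 69.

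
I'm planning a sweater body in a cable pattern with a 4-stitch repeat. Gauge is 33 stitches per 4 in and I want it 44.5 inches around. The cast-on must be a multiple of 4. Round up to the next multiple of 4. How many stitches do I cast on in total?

33 / 4 = 8.25 sts per inch.
44.5 × 8.25 = 367.12 sts.
Next multiple of 4: 368.

368 stitches.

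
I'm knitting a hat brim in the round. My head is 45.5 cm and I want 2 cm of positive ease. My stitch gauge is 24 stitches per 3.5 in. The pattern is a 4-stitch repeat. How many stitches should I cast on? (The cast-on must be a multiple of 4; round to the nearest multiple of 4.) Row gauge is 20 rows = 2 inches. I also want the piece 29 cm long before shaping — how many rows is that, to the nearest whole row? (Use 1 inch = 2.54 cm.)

Finished = 45.5 + 2 = 47.5 cm.
47.5 cm × 1/2.54 = 18.70 inches.
24/3.5 = 6.857 sts per in; 18.70 × 6.857 = 128.23 sts.
Nearest multiple of 4 → 128.
29 cm = 11.42 inches; × 10 = 114.17 → 114 rows.

Cast on 128 stitches; work 114 rows.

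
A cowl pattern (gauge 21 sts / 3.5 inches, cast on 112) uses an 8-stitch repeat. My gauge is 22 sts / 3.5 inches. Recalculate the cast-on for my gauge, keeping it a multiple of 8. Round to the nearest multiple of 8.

CO 120 sts.

112 × 22 / 21 = 117.33.
Nearest multiple of 8: 120.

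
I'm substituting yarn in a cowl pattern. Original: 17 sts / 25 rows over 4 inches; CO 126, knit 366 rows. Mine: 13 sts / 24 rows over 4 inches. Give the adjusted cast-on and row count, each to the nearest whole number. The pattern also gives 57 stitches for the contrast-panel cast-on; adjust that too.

Cast on 96 stitches; work 351 rows; contrast-panel cast-on 44 stitches.

Stitches: 126 × 13/17 = 96.35 → 96.
Rows: 366 × 24/25 = 351.36 → 351.
contrast-panel cast-on: 57 × 13/17 = 43.59 → 44.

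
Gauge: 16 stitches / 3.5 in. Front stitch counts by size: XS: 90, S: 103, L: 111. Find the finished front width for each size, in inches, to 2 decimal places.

16/3.5 = 4.571 sts per in.
XS: 90 / 4.571 = 19.688 → 19.69 in.
S: 103 / 4.571 = 22.531 → 22.53 in.
L: 111 / 4.571 = 24.281 → 24.28 in.

XS 19.69 inches; S 22.53 inches; L 24.28 inches.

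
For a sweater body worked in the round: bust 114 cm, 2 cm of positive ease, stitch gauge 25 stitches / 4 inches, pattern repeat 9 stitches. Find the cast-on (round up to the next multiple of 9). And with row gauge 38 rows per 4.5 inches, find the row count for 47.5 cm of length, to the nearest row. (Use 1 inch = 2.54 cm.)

Finished = 114 + 2 = 116 cm.
116 cm × 1/2.54 = 45.67 inches.
25/4 = 6.25 sts per in; 45.67 × 6.25 = 285.43 sts.
Next multiple of 9 → 288.
47.5 cm = 18.70 inches; × 8.444 = 157.92 → 158 rows.

Cast on 288 stitches; work 158 rows.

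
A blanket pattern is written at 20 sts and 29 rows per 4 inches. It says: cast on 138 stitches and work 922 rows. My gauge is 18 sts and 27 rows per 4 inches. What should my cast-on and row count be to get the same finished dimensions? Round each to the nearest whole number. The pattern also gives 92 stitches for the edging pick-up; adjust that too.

Cast on 124 stitches; work 858 rows; edging pick-up 83 stitches.

Stitches: 138 × 18/20 = 124.20 → 124.
Rows: 922 × 27/29 = 858.41 → 858.
edging pick-up: 92 × 18/20 = 82.80 → 83.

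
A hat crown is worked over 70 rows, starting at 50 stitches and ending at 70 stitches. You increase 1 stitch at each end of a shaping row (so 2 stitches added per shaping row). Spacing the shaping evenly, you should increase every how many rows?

Stitches to add: |70 − 50| = 20.
Shaping rows needed: 20 / 2 = 10.
70 rows / 10 = every 7 rows.

Increase every 7th row.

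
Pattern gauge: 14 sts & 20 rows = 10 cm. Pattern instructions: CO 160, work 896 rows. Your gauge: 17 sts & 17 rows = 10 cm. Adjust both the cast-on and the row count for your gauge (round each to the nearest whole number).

Stitches: 160 × 17/14 = 194.29 → 194.
Rows: 896 × 17/20 = 761.60 → 762.

Cast on 194 stitches; work 762 rows.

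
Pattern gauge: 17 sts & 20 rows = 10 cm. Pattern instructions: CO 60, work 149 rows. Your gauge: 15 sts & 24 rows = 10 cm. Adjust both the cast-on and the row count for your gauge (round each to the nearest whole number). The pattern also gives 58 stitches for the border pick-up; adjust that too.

Stitches: 60 × 15/17 = 52.94 → 53.
Rows: 149 × 24/20 = 178.80 → 179.
border pick-up: 58 × 15/17 = 51.18 → 51.

Cast on 53 stitches; work 179 rows; border pick-up 51 stitches.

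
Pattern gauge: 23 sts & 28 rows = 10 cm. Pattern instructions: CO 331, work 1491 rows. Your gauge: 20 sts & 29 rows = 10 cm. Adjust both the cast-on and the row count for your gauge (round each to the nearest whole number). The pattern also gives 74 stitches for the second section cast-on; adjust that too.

Stitches: 331 × 20/23 = 287.83 → 288.
Rows: 1491 × 29/28 = 1544.25 → 1544.
second section cast-on: 74 × 20/23 = 64.35 → 64.

Cast on 288 stitches; work 1544 rows; second section cast-on 64 stitches.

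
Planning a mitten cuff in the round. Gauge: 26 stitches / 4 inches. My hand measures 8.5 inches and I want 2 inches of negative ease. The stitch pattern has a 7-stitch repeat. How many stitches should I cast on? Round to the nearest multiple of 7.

Finished = 8.5 − 2 = 6.5 inches.
26 / 4 = 6.5 sts/in.
6.5 × 6.5 = 42.25 sts.
Nearest multiple of 7: 42.

CO 42 sts.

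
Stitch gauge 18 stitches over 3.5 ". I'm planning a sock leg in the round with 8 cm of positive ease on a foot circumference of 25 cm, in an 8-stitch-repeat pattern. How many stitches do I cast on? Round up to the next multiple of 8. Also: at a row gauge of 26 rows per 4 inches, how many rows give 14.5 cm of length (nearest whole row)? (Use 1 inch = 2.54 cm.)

Finished = 25 + 8 = 33 cm.
33 cm × 1/2.54 = 12.99 inches.
18/3.5 = 5.143 sts per in; 12.99 × 5.143 = 66.82 sts.
Next multiple of 8 → 72.
14.5 cm = 5.71 inches; × 6.5 = 37.11 → 37 rows.

Cast on 72 stitches; work 37 rows.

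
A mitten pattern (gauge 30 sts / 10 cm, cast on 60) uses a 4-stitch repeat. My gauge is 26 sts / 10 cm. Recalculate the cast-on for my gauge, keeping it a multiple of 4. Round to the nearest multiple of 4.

52 stitches.

60 × 26 / 30 = 52.00.
Nearest multiple of 4: 52.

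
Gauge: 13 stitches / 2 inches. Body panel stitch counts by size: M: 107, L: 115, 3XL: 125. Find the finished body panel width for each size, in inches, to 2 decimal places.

13/2 = 6.5 sts per in.
M: 107 / 6.5 = 16.462 → 16.46 in.
L: 115 / 6.5 = 17.692 → 17.69 in.
3XL: 125 / 6.5 = 19.231 → 19.23 in.

M 16.46 inches; L 17.69 inches; 3XL 19.23 inches.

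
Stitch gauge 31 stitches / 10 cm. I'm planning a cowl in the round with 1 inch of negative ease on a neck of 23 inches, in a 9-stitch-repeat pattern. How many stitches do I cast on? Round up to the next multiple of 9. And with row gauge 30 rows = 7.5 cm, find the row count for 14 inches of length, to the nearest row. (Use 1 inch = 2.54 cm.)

Cast on 180 stitches; work 142 rows.

Finished = 23 − 1 = 22 inches.
22 inches × 2.54 = 55.88 cm.
31/10 = 3.1 sts per cm; 55.88 × 3.1 = 173.23 sts.
Next multiple of 9 → 180.
14 inches = 35.56 cm; × 4 = 142.24 → 142 rows.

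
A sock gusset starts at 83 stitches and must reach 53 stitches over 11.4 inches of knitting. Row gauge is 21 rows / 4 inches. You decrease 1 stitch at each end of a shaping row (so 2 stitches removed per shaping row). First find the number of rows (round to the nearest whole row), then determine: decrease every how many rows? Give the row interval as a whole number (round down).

Rows = 11.4 × 5.25 = 59.9 → 60 rows.
Stitches to remove: 30 → 15 shaping rows (at 2 st each).
60 / 15 = 4.00 → every 4 rows.

Decrease every 4th row.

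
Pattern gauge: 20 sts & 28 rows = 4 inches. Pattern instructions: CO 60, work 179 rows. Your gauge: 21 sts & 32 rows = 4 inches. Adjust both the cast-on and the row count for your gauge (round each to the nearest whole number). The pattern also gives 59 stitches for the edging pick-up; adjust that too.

Stitches: 60 × 21/20 = 63.00 → 63.
Rows: 179 × 32/28 = 204.57 → 205.
edging pick-up: 59 × 21/20 = 61.95 → 62.

Cast on 63 stitches; work 205 rows; edging pick-up 62 stitches.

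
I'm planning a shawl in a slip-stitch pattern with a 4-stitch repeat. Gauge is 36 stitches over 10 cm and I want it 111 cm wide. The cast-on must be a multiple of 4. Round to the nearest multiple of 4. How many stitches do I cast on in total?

36 / 10 = 3.6 sts per cm.
111 × 3.6 = 399.60 sts.
Nearest multiple of 4: 400.

CO 400 sts.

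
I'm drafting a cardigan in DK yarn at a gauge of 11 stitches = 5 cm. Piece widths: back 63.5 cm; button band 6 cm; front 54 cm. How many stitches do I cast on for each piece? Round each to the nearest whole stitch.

Rate = 11/5 = 2.2 sts per cm.
back: 63.5 × 2.2 = 139.70 → 140.
button band: 6 × 2.2 = 13.20 → 13.
front: 54 × 2.2 = 118.80 → 119.

back 140; button band 13; front 119.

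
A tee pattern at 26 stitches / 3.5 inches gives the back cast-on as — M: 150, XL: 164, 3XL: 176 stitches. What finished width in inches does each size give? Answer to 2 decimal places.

M 20.19 inches; XL 22.08 inches; 3XL 23.69 inches.

26/3.5 = 7.429 sts per in.
M: 150 / 7.429 = 20.192 → 20.19 in.
XL: 164 / 7.429 = 22.077 → 22.08 in.
3XL: 176 / 7.429 = 23.692 → 23.69 in.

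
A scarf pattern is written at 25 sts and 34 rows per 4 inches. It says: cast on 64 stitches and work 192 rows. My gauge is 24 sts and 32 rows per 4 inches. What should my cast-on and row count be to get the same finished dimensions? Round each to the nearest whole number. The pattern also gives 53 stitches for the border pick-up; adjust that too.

Cast on 61 stitches; work 181 rows; border pick-up 51 stitches.

Stitches: 64 × 24/25 = 61.44 → 61.
Rows: 192 × 32/34 = 180.71 → 181.
border pick-up: 53 × 24/25 = 50.88 → 51.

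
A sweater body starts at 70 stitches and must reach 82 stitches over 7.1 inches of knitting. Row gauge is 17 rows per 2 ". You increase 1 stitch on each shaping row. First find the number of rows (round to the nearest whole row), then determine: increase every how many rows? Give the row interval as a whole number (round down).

Rows = 7.1 × 8.5 = 60.3 → 60 rows.
Stitches to add: 12 → 12 shaping rows (at 1 st each).
60 / 12 = 5.00 → every 5 rows.

Increase every 5th row.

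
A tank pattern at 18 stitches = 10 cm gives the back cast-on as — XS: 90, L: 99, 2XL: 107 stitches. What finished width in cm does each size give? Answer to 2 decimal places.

18/10 = 1.8 sts per cm.
XS: 90 / 1.8 = 50.000 → 50.00 cm.
L: 99 / 1.8 = 55.000 → 55.00 cm.
2XL: 107 / 1.8 = 59.444 → 59.44 cm.

XS 50.00 cm; L 55.00 cm; 2XL 59.44 cm.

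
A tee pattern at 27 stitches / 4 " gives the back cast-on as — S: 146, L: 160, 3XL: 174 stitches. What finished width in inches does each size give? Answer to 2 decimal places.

27/4 = 6.75 sts per in.
S: 146 / 6.75 = 21.630 → 21.63 in.
L: 160 / 6.75 = 23.704 → 23.70 in.
3XL: 174 / 6.75 = 25.778 → 25.78 in.

S 21.63 inches; L 23.70 inches; 3XL 25.78 inches.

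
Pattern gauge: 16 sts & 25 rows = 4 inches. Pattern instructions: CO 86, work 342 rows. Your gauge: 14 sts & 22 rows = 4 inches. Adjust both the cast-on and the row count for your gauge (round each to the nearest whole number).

Stitches: 86 × 14/16 = 75.25 → 75.
Rows: 342 × 22/25 = 300.96 → 301.

Cast on 75 stitches; work 301 rows.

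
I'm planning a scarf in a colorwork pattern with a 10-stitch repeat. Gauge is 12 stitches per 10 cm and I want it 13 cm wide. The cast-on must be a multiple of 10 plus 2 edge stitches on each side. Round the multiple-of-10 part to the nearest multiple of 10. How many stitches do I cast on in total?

Cast on 14 stitches.

12 / 10 = 1.2 sts per cm.
13 × 1.2 = 15.60 sts.
Less 4 edge sts → 11.60 for the repeat.
Nearest multiple of 10: 10.
Add back 4 edge sts → 14.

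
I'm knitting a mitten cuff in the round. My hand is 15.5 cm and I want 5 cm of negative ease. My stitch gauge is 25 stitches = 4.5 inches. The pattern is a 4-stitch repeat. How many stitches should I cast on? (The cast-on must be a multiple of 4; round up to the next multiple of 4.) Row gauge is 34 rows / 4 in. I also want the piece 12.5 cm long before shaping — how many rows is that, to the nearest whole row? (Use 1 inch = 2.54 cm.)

Finished = 15.5 − 5 = 10.5 cm.
10.5 cm × 1/2.54 = 4.13 inches.
25/4.5 = 5.556 sts per in; 4.13 × 5.556 = 22.97 sts.
Next multiple of 4 → 24.
12.5 cm = 4.92 inches; × 8.5 = 41.83 → 42 rows.

Cast on 24 stitches; work 42 rows.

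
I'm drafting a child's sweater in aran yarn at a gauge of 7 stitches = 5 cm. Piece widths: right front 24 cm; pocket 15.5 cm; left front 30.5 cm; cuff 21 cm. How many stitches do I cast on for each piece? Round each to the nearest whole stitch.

right front 34; pocket 22; left front 43; cuff 29.

Rate = 7/5 = 1.4 sts per cm.
right front: 24 × 1.4 = 33.60 → 34.
pocket: 15.5 × 1.4 = 21.70 → 22.
left front: 30.5 × 1.4 = 42.70 → 43.
cuff: 21 × 1.4 = 29.40 → 29.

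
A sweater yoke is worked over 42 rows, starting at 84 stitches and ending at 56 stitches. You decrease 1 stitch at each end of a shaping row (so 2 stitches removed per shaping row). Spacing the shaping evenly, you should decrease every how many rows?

Decrease every 3rd row.

Stitches to remove: |56 − 84| = 28.
Shaping rows needed: 28 / 2 = 14.
42 rows / 14 = every 3 rows.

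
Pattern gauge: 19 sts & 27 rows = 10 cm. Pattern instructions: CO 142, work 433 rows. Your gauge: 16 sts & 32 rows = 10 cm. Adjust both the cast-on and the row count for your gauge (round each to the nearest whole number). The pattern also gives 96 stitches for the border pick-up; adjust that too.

Cast on 120 stitches; work 513 rows; border pick-up 81 stitches.

Stitches: 142 × 16/19 = 119.58 → 120.
Rows: 433 × 32/27 = 513.19 → 513.
border pick-up: 96 × 16/19 = 80.84 → 81.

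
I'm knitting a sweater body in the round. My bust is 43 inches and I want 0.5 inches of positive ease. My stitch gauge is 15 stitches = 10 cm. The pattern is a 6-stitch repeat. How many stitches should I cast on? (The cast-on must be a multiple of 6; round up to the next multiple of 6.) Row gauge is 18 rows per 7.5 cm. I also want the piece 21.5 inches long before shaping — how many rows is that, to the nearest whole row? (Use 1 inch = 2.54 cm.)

Cast on 168 stitches; work 131 rows.

Finished = 43 + 0.5 = 43.5 inches.
43.5 inches × 2.54 = 110.49 cm.
15/10 = 1.5 sts per cm; 110.49 × 1.5 = 165.74 sts.
Next multiple of 6 → 168.
21.5 inches = 54.61 cm; × 2.4 = 131.06 → 131 rows.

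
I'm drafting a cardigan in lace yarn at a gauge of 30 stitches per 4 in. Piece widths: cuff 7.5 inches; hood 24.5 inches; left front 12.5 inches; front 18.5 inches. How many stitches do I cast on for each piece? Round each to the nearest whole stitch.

cuff 56; hood 184; left front 94; front 139.

Rate = 30/4 = 7.5 sts per in.
cuff: 7.5 × 7.5 = 56.25 → 56.
hood: 24.5 × 7.5 = 183.75 → 184.
left front: 12.5 × 7.5 = 93.75 → 94.
front: 18.5 × 7.5 = 138.75 → 139.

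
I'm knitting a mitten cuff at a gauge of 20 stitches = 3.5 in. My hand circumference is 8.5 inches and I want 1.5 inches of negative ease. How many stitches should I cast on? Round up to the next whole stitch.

Cast on 40 stitches.

Finished = 8.5 − 1.5 = 7 in.
20 / 3.5 = 5.714 sts per inch.
7.00 × 5.714 = 40.00 sts.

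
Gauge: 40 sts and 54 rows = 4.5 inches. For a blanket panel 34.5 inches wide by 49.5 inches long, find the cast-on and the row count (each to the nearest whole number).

Stitch gauge = 40/4.5 = 8.889 sts/in; 34.5 × 8.889 = 306.67 → 307 sts.
Row gauge = 54/4.5 = 12 rows/in; 49.5 × 12 = 594.00 → 594 rows.

Cast on 307 stitches and work 594 rows.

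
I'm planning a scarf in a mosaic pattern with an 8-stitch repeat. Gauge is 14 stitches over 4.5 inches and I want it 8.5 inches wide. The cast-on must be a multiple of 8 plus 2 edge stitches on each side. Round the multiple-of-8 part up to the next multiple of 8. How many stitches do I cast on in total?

14 / 4.5 = 3.111 sts per inch.
8.5 × 3.111 = 26.44 sts.
Less 4 edge sts → 22.44 for the repeat.
Next multiple of 8: 24.
Add back 4 edge sts → 28.

CO 28 sts.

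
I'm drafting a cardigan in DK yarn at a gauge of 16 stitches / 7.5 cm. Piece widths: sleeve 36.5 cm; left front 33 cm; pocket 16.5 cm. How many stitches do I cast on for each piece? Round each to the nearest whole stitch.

sleeve 78; left front 70; pocket 35.

Rate = 16/7.5 = 2.133 sts per cm.
sleeve: 36.5 × 2.133 = 77.87 → 78.
left front: 33 × 2.133 = 70.40 → 70.
pocket: 16.5 × 2.133 = 35.20 → 35.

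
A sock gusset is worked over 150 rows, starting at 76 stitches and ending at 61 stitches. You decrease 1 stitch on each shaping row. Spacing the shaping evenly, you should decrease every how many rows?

Stitches to remove: |61 − 76| = 15.
Shaping rows needed: 15 / 1 = 15.
150 rows / 15 = every 10 rows.

Decrease every 10th row.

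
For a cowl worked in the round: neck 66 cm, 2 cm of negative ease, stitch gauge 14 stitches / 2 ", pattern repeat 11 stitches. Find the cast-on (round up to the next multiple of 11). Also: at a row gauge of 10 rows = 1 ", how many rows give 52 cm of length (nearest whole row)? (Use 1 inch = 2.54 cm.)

Cast on 187 stitches; work 205 rows.

Finished = 66 − 2 = 64 cm.
64 cm × 1/2.54 = 25.20 inches.
14/2 = 7 sts per in; 25.20 × 7 = 176.38 sts.
Next multiple of 11 → 187.
52 cm = 20.47 inches; × 10 = 204.72 → 205 rows.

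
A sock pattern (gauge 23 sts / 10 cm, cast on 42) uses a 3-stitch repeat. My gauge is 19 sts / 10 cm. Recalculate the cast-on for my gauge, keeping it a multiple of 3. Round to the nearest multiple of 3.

CO 36 sts.

42 × 19 / 23 = 34.70.
Nearest multiple of 3: 36.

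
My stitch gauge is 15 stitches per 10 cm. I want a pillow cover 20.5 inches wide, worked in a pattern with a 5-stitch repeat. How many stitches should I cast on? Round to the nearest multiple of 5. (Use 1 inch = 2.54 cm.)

20.5 in = 20.5 × 2.54 = 52.07 cm.
15 / 10 = 1.5 sts/cm.
52.07 × 1.5 = 78.11 sts.
→ 80.

80 stitches.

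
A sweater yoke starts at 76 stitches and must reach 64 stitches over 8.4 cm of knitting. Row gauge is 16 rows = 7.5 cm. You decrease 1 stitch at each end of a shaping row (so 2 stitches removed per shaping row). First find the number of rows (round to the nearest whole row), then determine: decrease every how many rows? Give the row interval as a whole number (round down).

Rows = 8.4 × 2.133 = 17.9 → 18 rows.
Stitches to remove: 12 → 6 shaping rows (at 2 st each).
18 / 6 = 3.00 → every 3 rows.

Decrease every 3rd row.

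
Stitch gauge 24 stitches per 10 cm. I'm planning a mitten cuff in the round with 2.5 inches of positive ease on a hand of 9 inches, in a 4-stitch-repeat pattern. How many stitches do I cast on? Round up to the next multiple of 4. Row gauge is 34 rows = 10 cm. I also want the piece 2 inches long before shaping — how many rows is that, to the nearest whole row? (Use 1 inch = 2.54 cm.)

Cast on 72 stitches; work 17 rows.

Finished = 9 + 2.5 = 11.5 inches.
11.5 inches × 2.54 = 29.21 cm.
24/10 = 2.4 sts per cm; 29.21 × 2.4 = 70.10 sts.
Next multiple of 4 → 72.
2 inches = 5.08 cm; × 3.4 = 17.27 → 17 rows.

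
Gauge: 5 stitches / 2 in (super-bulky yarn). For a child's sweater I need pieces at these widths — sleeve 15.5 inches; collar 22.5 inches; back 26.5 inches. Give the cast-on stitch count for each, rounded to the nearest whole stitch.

Rate = 5/2 = 2.5 sts per in.
sleeve: 15.5 × 2.5 = 38.75 → 39.
collar: 22.5 × 2.5 = 56.25 → 56.
back: 26.5 × 2.5 = 66.25 → 66.

sleeve 39; collar 56; back 66.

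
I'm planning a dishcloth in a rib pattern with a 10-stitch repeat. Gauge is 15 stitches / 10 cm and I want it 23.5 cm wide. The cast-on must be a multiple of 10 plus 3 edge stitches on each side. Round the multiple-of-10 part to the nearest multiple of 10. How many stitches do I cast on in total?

15 / 10 = 1.5 sts per cm.
23.5 × 1.5 = 35.25 sts.
Less 6 edge sts → 29.25 for the repeat.
Nearest multiple of 10: 30.
Add back 6 edge sts → 36.

Cast on 36 stitches.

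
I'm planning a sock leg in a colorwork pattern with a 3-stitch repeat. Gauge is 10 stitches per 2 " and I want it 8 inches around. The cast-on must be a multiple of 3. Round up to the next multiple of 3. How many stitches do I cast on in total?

10 / 2 = 5 sts per inch.
8 × 5 = 40.00 sts.
Next multiple of 3: 42.

Cast on 42 stitches.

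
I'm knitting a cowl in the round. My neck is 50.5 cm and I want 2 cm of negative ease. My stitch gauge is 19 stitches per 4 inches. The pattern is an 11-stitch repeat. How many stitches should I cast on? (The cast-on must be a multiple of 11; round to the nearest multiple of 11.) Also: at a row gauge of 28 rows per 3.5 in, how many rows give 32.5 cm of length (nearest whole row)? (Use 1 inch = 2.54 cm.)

Finished = 50.5 − 2 = 48.5 cm.
48.5 cm × 1/2.54 = 19.09 inches.
19/4 = 4.75 sts per in; 19.09 × 4.75 = 90.70 sts.
Nearest multiple of 11 → 88.
32.5 cm = 12.80 inches; × 8 = 102.36 → 102 rows.

Cast on 88 stitches; work 102 rows.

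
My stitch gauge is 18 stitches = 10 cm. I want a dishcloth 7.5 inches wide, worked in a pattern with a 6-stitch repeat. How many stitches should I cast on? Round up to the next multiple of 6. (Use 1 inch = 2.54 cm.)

36 stitches.

7.5 in = 7.5 × 2.54 = 19.05 cm.
18 / 10 = 1.8 sts/cm.
19.05 × 1.8 = 34.29 sts.
→ 36.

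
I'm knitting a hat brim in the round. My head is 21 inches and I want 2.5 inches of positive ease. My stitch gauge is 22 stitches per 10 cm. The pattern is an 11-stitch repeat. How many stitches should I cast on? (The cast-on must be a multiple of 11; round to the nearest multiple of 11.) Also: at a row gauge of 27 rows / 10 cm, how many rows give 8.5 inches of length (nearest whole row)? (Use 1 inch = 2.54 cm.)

Finished = 21 + 2.5 = 23.5 inches.
23.5 inches × 2.54 = 59.69 cm.
22/10 = 2.2 sts per cm; 59.69 × 2.2 = 131.32 sts.
Nearest multiple of 11 → 132.
8.5 inches = 21.59 cm; × 2.7 = 58.29 → 58 rows.

Cast on 132 stitches; work 58 rows.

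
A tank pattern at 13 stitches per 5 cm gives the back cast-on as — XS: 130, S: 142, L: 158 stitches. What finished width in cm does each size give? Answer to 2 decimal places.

13/5 = 2.6 sts per cm.
XS: 130 / 2.6 = 50.000 → 50.00 cm.
S: 142 / 2.6 = 54.615 → 54.62 cm.
L: 158 / 2.6 = 60.769 → 60.77 cm.

XS 50.00 cm; S 54.62 cm; L 60.77 cm.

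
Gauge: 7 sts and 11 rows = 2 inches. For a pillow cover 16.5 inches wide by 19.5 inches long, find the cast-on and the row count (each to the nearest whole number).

Cast on 58 stitches and work 107 rows.

Stitch gauge = 7/2 = 3.5 sts/in; 16.5 × 3.5 = 57.75 → 58 sts.
Row gauge = 11/2 = 5.5 rows/in; 19.5 × 5.5 = 107.25 → 107 rows.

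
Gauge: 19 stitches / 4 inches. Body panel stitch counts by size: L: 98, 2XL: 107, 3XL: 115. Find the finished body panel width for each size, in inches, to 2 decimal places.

19/4 = 4.75 sts per in.
L: 98 / 4.75 = 20.632 → 20.63 in.
2XL: 107 / 4.75 = 22.526 → 22.53 in.
3XL: 115 / 4.75 = 24.211 → 24.21 in.

L 20.63 inches; 2XL 22.53 inches; 3XL 24.21 inches.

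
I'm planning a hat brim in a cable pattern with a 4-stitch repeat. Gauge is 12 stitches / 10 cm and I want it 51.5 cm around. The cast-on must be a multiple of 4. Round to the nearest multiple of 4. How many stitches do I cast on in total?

CO 60 sts.

12 / 10 = 1.2 sts per cm.
51.5 × 1.2 = 61.80 sts.
Nearest multiple of 4: 60.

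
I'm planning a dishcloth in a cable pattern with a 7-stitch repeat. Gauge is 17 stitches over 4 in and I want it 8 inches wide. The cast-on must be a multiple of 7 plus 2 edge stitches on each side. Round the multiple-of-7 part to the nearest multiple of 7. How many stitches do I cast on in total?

CO 32 sts.

17 / 4 = 4.25 sts per inch.
8 × 4.25 = 34.00 sts.
Less 4 edge sts → 30.00 for the repeat.
Nearest multiple of 7: 28.
Add back 4 edge sts → 32.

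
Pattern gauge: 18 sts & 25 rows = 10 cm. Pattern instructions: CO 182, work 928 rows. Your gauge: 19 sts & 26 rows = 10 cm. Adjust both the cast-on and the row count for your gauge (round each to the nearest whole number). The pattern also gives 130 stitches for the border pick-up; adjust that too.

Cast on 192 stitches; work 965 rows; border pick-up 137 stitches.

Stitches: 182 × 19/18 = 192.11 → 192.
Rows: 928 × 26/25 = 965.12 → 965.
border pick-up: 130 × 19/18 = 137.22 → 137.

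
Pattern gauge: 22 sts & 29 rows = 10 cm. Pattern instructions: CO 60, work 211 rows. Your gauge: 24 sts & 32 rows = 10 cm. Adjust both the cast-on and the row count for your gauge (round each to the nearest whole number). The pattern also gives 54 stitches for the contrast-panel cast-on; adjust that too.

Stitches: 60 × 24/22 = 65.45 → 65.
Rows: 211 × 32/29 = 232.83 → 233.
contrast-panel cast-on: 54 × 24/22 = 58.91 → 59.

Cast on 65 stitches; work 233 rows; contrast-panel cast-on 59 stitches.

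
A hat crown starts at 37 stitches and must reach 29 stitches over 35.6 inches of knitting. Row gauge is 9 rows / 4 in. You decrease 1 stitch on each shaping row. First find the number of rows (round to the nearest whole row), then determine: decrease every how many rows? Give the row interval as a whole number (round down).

Rows = 35.6 × 2.25 = 80.1 → 80 rows.
Stitches to remove: 8 → 8 shaping rows (at 1 st each).
80 / 8 = 10.00 → every 10 rows.

Decrease every 10th row.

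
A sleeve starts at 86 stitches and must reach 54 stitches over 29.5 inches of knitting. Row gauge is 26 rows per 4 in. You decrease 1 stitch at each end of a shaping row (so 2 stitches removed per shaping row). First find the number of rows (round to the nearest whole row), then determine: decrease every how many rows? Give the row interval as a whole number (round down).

Decrease every 12th row.

Rows = 29.5 × 6.5 = 191.8 → 192 rows.
Stitches to remove: 32 → 16 shaping rows (at 2 st each).
192 / 16 = 12.00 → every 12 rows.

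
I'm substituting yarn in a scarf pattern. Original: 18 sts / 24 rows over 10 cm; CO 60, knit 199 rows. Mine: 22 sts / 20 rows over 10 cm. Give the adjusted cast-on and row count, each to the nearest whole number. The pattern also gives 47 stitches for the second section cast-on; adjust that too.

Stitches: 60 × 22/18 = 73.33 → 73.
Rows: 199 × 20/24 = 165.83 → 166.
second section cast-on: 47 × 22/18 = 57.44 → 57.

Cast on 73 stitches; work 166 rows; second section cast-on 57 stitches.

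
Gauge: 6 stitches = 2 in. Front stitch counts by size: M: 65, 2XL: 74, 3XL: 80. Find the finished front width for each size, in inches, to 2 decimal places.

M 21.67 inches; 2XL 24.67 inches; 3XL 26.67 inches.

6/2 = 3 sts per in.
M: 65 / 3 = 21.667 → 21.67 in.
2XL: 74 / 3 = 24.667 → 24.67 in.
3XL: 80 / 3 = 26.667 → 26.67 in.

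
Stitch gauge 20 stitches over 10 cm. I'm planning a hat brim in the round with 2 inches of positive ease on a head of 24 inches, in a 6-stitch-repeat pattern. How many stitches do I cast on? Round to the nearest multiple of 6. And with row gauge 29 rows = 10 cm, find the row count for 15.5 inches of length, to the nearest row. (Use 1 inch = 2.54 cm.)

Finished = 24 + 2 = 26 inches.
26 inches × 2.54 = 66.04 cm.
20/10 = 2 sts per cm; 66.04 × 2 = 132.08 sts.
Nearest multiple of 6 → 132.
15.5 inches = 39.37 cm; × 2.9 = 114.17 → 114 rows.

Cast on 132 stitches; work 114 rows.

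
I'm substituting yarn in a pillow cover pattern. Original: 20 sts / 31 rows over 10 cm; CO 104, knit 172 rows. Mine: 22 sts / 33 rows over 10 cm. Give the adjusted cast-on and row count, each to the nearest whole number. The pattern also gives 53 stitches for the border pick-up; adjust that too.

Cast on 114 stitches; work 183 rows; border pick-up 58 stitches.

Stitches: 104 × 22/20 = 114.40 → 114.
Rows: 172 × 33/31 = 183.10 → 183.
border pick-up: 53 × 22/20 = 58.30 → 58.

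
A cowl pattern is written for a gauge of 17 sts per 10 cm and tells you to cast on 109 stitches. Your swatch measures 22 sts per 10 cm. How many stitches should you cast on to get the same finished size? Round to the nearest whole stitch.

Cast on 141 stitches.

Scale factor = 22 / 17 = 1.294.
109 × 22 / 17 = 141.06 sts.
→ 141 sts.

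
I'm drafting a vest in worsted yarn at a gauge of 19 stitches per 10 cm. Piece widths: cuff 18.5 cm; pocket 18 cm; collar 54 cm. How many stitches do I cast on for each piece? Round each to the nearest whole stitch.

cuff 35; pocket 34; collar 103.

Rate = 19/10 = 1.9 sts per cm.
cuff: 18.5 × 1.9 = 35.15 → 35.
pocket: 18 × 1.9 = 34.20 → 34.
collar: 54 × 1.9 = 102.60 → 103.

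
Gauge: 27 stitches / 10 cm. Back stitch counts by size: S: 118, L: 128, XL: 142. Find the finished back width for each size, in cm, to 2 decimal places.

27/10 = 2.7 sts per cm.
S: 118 / 2.7 = 43.704 → 43.70 cm.
L: 128 / 2.7 = 47.407 → 47.41 cm.
XL: 142 / 2.7 = 52.593 → 52.59 cm.

S 43.70 cm; L 47.41 cm; XL 52.59 cm.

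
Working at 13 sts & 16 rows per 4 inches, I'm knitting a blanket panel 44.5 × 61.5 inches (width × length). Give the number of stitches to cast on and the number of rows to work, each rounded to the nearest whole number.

Stitch gauge = 13/4 = 3.25 sts/in; 44.5 × 3.25 = 144.62 → 145 sts.
Row gauge = 16/4 = 4 rows/in; 61.5 × 4 = 246.00 → 246 rows.

Cast on 145 stitches and work 246 rows.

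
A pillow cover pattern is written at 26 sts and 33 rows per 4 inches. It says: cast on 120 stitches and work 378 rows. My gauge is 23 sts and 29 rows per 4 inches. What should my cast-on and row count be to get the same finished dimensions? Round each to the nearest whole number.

Stitches: 120 × 23/26 = 106.15 → 106.
Rows: 378 × 29/33 = 332.18 → 332.

Cast on 106 stitches; work 332 rows.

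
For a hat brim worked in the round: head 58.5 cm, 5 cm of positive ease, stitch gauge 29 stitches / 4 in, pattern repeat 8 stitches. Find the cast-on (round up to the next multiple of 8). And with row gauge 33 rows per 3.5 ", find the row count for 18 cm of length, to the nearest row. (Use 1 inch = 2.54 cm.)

Cast on 184 stitches; work 67 rows.

Finished = 58.5 + 5 = 63.5 cm.
63.5 cm × 1/2.54 = 25.00 inches.
29/4 = 7.25 sts per in; 25.00 × 7.25 = 181.25 sts.
Next multiple of 8 → 184.
18 cm = 7.09 inches; × 9.429 = 66.82 → 67 rows.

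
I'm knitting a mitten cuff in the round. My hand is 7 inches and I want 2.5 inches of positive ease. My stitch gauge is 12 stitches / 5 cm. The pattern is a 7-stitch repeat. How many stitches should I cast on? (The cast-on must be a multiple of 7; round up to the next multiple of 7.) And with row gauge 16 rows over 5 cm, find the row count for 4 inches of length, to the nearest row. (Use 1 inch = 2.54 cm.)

Cast on 63 stitches; work 33 rows.

Finished = 7 + 2.5 = 9.5 inches.
9.5 inches × 2.54 = 24.13 cm.
12/5 = 2.4 sts per cm; 24.13 × 2.4 = 57.91 sts.
Next multiple of 7 → 63.
4 inches = 10.16 cm; × 3.2 = 32.51 → 33 rows.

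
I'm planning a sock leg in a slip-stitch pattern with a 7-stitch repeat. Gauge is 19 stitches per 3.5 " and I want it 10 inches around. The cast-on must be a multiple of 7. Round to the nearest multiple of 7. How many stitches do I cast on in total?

Cast on 56 stitches.

19 / 3.5 = 5.429 sts per inch.
10 × 5.429 = 54.29 sts.
Nearest multiple of 7: 56.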